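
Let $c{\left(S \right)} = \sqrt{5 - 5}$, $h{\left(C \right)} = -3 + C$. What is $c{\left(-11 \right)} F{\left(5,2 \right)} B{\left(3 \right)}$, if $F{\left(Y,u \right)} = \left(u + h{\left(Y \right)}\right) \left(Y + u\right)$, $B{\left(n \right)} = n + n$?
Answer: $0$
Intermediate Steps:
$B{\left(n \right)} = 2 n$
$c{\left(S \right)} = 0$ ($c{\left(S \right)} = \sqrt{0} = 0$)
$F{\left(Y,u \right)} = \left(Y + u\right) \left(-3 + Y + u\right)$ ($F{\left(Y,u \right)} = \left(u + \left(-3 + Y\right)\right) \left(Y + u\right) = \left(-3 + Y + u\right) \left(Y + u\right) = \left(Y + u\right) \left(-3 + Y + u\right)$)
$c{\left(-11 \right)} F{\left(5,2 \right)} B{\left(3 \right)} = 0 \left(2^{2} + 5 \cdot 2 + 5 \left(-3 + 5\right) + 2 \left(-3 + 5\right)\right) 2 \cdot 3 = 0 \left(4 + 10 + 5 \cdot 2 + 2 \cdot 2\right) 6 = 0 \left(4 + 10 + 10 + 4\right) 6 = 0 \cdot 28 \cdot 6 = 0 \cdot 6 = 0$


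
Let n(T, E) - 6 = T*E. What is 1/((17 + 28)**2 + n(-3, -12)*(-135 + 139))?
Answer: 1/2193 ≈ 0.00045600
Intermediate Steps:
n(T, E) = 6 + E*T (n(T, E) = 6 + T*E = 6 + E*T)
1/((17 + 28)**2 + n(-3, -12)*(-135 + 139)) = 1/((17 + 28)**2 + (6 - 12*(-3))*(-135 + 139)) = 1/(45**2 + (6 + 36)*4) = 1/(2025 + 42*4) = 1/(2025 + 168) = 1/2193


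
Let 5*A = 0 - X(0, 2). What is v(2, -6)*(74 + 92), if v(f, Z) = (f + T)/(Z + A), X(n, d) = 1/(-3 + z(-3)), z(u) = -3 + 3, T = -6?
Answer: 9960/89 ≈ 111.91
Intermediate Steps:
z(u) = 0
X(n, d) = -⅓ (X(n, d) = 1/(-3 + 0) = 1/(-3) = -⅓)
A = 1/15 (A = (0 - 1*(-⅓))/5 = (0 + ⅓)/5 = (⅕)*(⅓) = 1/15 ≈ 0.066667)
v(f, Z) = (-6 + f)/(1/15 + Z) (v(f, Z) = (f - 6)/(Z + 1/15) = (-6 + f)/(1/15 + Z))
v(2, -6)*(74 + 92) = (15*(-6 + 2)/(1 + 15*(-6)))*(74 + 92) = (15*(-4)/(1 - 90))*166 = (15*(-4)/(-89))*166 = (15*(-1/89)*(-4))*166 = (60/89)*166 = 9960/89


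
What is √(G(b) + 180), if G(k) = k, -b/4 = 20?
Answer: 10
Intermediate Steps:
b = -80 (b = -4*20 = -80)
√(G(b) + 180) = √(-80 + 180) = √100 = 10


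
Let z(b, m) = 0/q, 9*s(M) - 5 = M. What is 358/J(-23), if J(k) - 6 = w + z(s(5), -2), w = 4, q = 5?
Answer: 179/5 ≈ 35.800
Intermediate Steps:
s(M) = 5/9 + M/9
z(b, m) = 0 (z(b, m) = 0/5 = 0*(⅕) = 0)
J(k) = 10 (J(k) = 6 + (4 + 0) = 6 + 4 = 10)
358/J(-23) = 358/10 = 358*(⅒) = 179/5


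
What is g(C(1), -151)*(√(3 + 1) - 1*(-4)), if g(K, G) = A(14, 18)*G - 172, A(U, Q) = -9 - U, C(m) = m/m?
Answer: 19806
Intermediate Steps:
C(m) = 1
g(K, G) = -172 - 23*G (g(K, G) = (-9 - 1*14)*G - 172 = (-9 - 14)*G - 172 = -23*G - 172 = -172 - 23*G)
g(C(1), -151)*(√(3 + 1) - 1*(-4)) = (-172 - 23*(-151))*(√(3 + 1) - 1*(-4)) = (-172 + 3473)*(√4 + 4) = 3301*(2 + 4) = 3301*6 = 19806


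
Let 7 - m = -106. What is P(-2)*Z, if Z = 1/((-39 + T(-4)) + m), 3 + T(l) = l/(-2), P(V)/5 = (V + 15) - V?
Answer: 75/73 ≈ 1.0274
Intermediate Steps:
m = 113 (m = 7 - 1*(-106) = 7 + 106 = 113)
P(V) = 75 (P(V) = 5*((V + 15) - V) = 5*((15 + V) - V) = 5*15 = 75)
T(l) = -3 - l/2 (T(l) = -3 + l/(-2) = -3 + l*(-½) = -3 - l/2)
Z = 1/73 (Z = 1/((-39 + (-3 - ½*(-4))) + 113) = 1/((-39 + (-3 + 2)) + 113) = 1/((-39 - 1) + 113) = 1/(-40 + 113) = 1/73 ≈ 0.013699)
P(-2)*Z = 75*(1/73) = 75/73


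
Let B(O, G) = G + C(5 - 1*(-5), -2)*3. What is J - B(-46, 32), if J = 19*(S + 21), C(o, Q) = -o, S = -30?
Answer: -173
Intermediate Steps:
B(O, G) = -30 + G (B(O, G) = G - (5 - 1*(-5))*3 = G - (5 + 5)*3 = G - 1*10*3 = G - 10*3 = G - 30 = -30 + G)
J = -171 (J = 19*(-30 + 21) = 19*(-9) = -171)
J - B(-46, 32) = -171 - (-30 + 32) = -171 - 1*2 = -171 - 2 = -173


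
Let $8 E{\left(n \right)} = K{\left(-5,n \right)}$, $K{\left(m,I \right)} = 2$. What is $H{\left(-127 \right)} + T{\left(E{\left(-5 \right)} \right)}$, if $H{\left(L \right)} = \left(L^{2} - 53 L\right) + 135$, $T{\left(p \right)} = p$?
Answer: $\frac{91981}{4} \approx 22995.0$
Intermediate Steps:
$E{\left(n \right)} = \frac{1}{4}$ ($E{\left(n \right)} = \frac{1}{8} \cdot 2 = \frac{1}{4}$)
$H{\left(L \right)} = 135 + L^{2} - 53 L$
$H{\left(-127 \right)} + T{\left(E{\left(-5 \right)} \right)} = \left(135 + \left(-127\right)^{2} - -6731\right) + \frac{1}{4} = \left(135 + 16129 + 6731\right) + \frac{1}{4} = 22995 + \frac{1}{4} = \frac{91981}{4}$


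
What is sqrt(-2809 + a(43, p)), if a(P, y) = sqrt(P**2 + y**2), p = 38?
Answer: sqrt(-2809 + sqrt(3293)) ≈ 52.456*I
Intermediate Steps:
sqrt(-2809 + a(43, p)) = sqrt(-2809 + sqrt(43**2 + 38**2)) = sqrt(-2809 + sqrt(1849 + 1444)) = sqrt(-2809 + sqrt(3293))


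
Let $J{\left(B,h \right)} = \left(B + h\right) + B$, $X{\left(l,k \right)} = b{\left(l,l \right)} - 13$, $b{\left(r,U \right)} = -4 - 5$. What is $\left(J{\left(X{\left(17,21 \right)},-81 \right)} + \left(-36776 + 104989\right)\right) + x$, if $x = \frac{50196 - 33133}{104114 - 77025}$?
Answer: $\frac{1844452895}{27089} \approx 68089.0$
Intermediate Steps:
$b{\left(r,U \right)} = -9$
$x = \frac{17063}{27089} \approx 0.62989$
$X{\left(l,k \right)} = -22$ ($X{\left(l,k \right)} = -9 - 13 = -22$)
$J{\left(B,h \right)} = h + 2 B$
$\left(J{\left(X{\left(17,21 \right)},-81 \right)} + \left(-36776 + 104989\right)\right) + x = \left(\left(-81 + 2 \left(-22\right)\right) + \left(-36776 + 104989\right)\right) + \frac{17063}{27089} = \left(\left(-81 - 44\right) + 68213\right) + \frac{17063}{27089} = \left(-125 + 68213\right) + \frac{17063}{27089} = 68088 + \frac{17063}{27089} = \frac{1844452895}{27089}$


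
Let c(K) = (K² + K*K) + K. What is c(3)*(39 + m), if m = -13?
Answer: 546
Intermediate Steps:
c(K) = K + 2*K² (c(K) = (K² + K²) + K = 2*K² + K = K + 2*K²)
c(3)*(39 + m) = (3*(1 + 2*3))*(39 - 13) = (3*(1 + 6))*26 = (3*7)*26 = 21*26 = 546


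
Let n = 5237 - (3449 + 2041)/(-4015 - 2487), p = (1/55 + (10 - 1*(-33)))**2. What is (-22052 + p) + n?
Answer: -147156075544/9834275 ≈ -14964.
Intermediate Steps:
p = 5597956/3025 (p = (1/55 + (10 + 33))**2 = (1/55 + 43)**2 = (2366/55)**2 = 5597956/3025 ≈ 1850.6)
n = 17028232/3251 (n = 5237 - 5490/(-6502) = 5237 - 5490*(-1)/6502 = 5237 - 1*(-2745/3251) = 5237 + 2745/3251 = 17028232/3251 ≈ 5237.8)
(-22052 + p) + n = (-22052 + 5597956/3025) + 17028232/3251 = -61109344/3025 + 17028232/3251 = -147156075544/9834275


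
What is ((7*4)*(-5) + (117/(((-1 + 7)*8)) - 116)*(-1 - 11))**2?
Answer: 23921881/16 ≈ 1.4951e+6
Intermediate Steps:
((7*4)*(-5) + (117/(((-1 + 7)*8)) - 116)*(-1 - 11))**2 = (28*(-5) + (117/((6*8)) - 116)*(-12))**2 = (-140 + (117/48 - 116)*(-12))**2 = (-140 + (117*(1/48) - 116)*(-12))**2 = (-140 + (39/16 - 116)*(-12))**2 = (-140 - 1817/16*(-12))**2 = (-140 + 5451/4)**2 = (4891/4)**2 = 23921881/16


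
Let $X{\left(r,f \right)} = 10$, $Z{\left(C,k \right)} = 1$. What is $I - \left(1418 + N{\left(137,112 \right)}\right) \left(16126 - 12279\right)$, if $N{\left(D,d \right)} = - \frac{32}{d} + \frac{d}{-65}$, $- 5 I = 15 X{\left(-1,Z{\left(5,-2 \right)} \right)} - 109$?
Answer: $- \frac{2478533503}{455} \approx -5.4473 \cdot 10^{6}$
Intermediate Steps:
$I = - \frac{41}{5}$ ($I = - \frac{15 \cdot 10 - 109}{5} = - \frac{150 - 109}{5} = \left(- \frac{1}{5}\right) 41 = - \frac{41}{5} \approx -8.2$)
$N{\left(D,d \right)} = - \frac{32}{d} - \frac{d}{65}$ ($N{\left(D,d \right)} = - \frac{32}{d} + d \left(- \frac{1}{65}\right) = - \frac{32}{d} - \frac{d}{65}$)
$I - \left(1418 + N{\left(137,112 \right)}\right) \left(16126 - 12279\right) = - \frac{41}{5} - \left(1418 - \left(\frac{112}{65} + \frac{32}{112}\right)\right) \left(16126 - 12279\right) = - \frac{41}{5} - \left(1418 - \frac{914}{455}\right) 3847 = - \frac{41}{5} - \frac{644276}{455} \cdot 3847 = - \frac{41}{5} - \frac{2478529772}{455} = - \frac{2478533503}{455}$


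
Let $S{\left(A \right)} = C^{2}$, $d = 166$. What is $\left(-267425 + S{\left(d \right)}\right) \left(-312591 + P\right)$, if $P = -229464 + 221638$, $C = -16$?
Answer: $85605489473$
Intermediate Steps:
$S{\left(A \right)} = 256$ ($S{\left(A \right)} = \left(-16\right)^{2} = 256$)
$P = -7826$
$\left(-267425 + S{\left(d \right)}\right) \left(-312591 + P\right) = \left(-267425 + 256\right) \left(-312591 - 7826\right) = \left(-267169\right) \left(-320417\right) = 85605489473$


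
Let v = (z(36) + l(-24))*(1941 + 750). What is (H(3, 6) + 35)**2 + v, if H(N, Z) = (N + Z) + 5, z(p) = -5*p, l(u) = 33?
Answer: -393176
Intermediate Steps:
H(N, Z) = 5 + N + Z
v = -395577 (v = (-5*36 + 33)*(1941 + 750) = (-180 + 33)*2691 = -147*2691 = -395577)
(H(3, 6) + 35)**2 + v = ((5 + 3 + 6) + 35)**2 - 395577 = (14 + 35)**2 - 395577 = 49**2 - 395577 = 2401 - 395577 = -393176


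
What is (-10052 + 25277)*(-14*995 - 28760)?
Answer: -649955250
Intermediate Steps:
(-10052 + 25277)*(-14*995 - 28760) = 15225*(-13930 - 28760) = 15225*(-42690) = -649955250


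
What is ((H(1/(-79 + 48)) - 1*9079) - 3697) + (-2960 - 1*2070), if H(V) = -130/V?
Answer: -13776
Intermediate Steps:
((H(1/(-79 + 48)) - 1*9079) - 3697) + (-2960 - 1*2070) = ((-130/(1/(-79 + 48)) - 1*9079) - 3697) + (-2960 - 1*2070) = ((-130/(1/(-31)) - 9079) - 3697) + (-2960 - 2070) = ((-130/(-1/31) - 9079) - 3697) - 5030 = ((-130*(-31) - 9079) - 3697) - 5030 = ((4030 - 9079) - 3697) - 5030 = (-5049 - 3697) - 5030 = -8746 - 5030 = -13776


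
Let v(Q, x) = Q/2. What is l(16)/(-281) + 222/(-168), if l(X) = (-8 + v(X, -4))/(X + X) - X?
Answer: -9949/7868 ≈ -1.2645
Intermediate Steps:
v(Q, x) = Q/2 (v(Q, x) = Q*(½) = Q/2)
l(X) = -X + (-8 + X/2)/(2*X) (l(X) = (-8 + X/2)/(X + X) - X = (-8 + X/2)/((2*X)) - X = (-8 + X/2)*(1/(2*X)) - X = (-8 + X/2)/(2*X) - X = -X + (-8 + X/2)/(2*X))
l(16)/(-281) + 222/(-168) = (¼ - 1*16 - 4/16)/(-281) + 222/(-168) = (¼ - 16 - 4*1/16)*(-1/281) + 222*(-1/168) = (¼ - 16 - ¼)*(-1/281) - 37/28 = -16*(-1/281) - 37/28 = 16/281 - 37/28 = -9949/7868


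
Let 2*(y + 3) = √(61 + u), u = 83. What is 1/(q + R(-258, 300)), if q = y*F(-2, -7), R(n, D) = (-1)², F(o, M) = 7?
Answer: 1/22 ≈ 0.045455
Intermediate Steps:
y = 3 (y = -3 + √(61 + 83)/2 = -3 + √144/2 = -3 + (½)*12 = -3 + 6 = 3)
R(n, D) = 1
q = 21 (q = 3*7 = 21)
1/(q + R(-258, 300)) = 1/(21 + 1) = 1/22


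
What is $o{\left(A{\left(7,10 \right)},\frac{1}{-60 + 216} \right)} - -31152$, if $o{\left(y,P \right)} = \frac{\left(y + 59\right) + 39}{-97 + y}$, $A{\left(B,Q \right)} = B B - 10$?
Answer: $\frac{1806679}{58} \approx 31150.0$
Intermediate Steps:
$A{\left(B,Q \right)} = -10 + B^{2}$ ($A{\left(B,Q \right)} = B^{2} - 10 = -10 + B^{2}$)
$o{\left(y,P \right)} = \frac{98 + y}{-97 + y}$ ($o{\left(y,P \right)} = \frac{\left(59 + y\right) + 39}{-97 + y} = \frac{98 + y}{-97 + y}$)
$o{\left(A{\left(7,10 \right)},\frac{1}{-60 + 216} \right)} - -31152 = \frac{98 - \left(10 - 7^{2}\right)}{-97 - \left(10 - 7^{2}\right)} - -31152 = \frac{98 + \left(-10 + 49\right)}{-97 + \left(-10 + 49\right)} + 31152 = \frac{98 + 39}{-97 + 39} + 31152 = \frac{1}{-58} \cdot 137 + 31152 = \left(- \frac{1}{58}\right) 137 + 31152 = - \frac{137}{58} + 31152 = \frac{1806679}{58}$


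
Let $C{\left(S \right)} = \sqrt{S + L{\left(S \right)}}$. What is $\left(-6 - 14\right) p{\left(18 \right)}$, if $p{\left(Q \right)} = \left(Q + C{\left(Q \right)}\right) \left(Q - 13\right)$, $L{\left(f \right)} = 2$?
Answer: $-1800 - 200 \sqrt{5} \approx -2247.2$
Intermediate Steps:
$C{\left(S \right)} = \sqrt{2 + S}$ ($C{\left(S \right)} = \sqrt{S + 2} = \sqrt{2 + S}$)
$p{\left(Q \right)} = \left(-13 + Q\right) \left(Q + \sqrt{2 + Q}\right)$ ($p{\left(Q \right)} = \left(Q + \sqrt{2 + Q}\right) \left(Q - 13\right) = \left(Q + \sqrt{2 + Q}\right) \left(-13 + Q\right) = \left(-13 + Q\right) \left(Q + \sqrt{2 + Q}\right)$)
$\left(-6 - 14\right) p{\left(18 \right)} = \left(-6 - 14\right) \left(18^{2} - 234 - 13 \sqrt{2 + 18} + 18 \sqrt{2 + 18}\right) = \left(-6 - 14\right) \left(324 - 234 - 13 \sqrt{20} + 18 \sqrt{20}\right) = - 20 \left(324 - 234 - 13 \cdot 2 \sqrt{5} + 18 \cdot 2 \sqrt{5}\right) = - 20 \left(324 - 234 - 26 \sqrt{5} + 36 \sqrt{5}\right) = - 20 \left(90 + 10 \sqrt{5}\right) = -1800 - 200 \sqrt{5}$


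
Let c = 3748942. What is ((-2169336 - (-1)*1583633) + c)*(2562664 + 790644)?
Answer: 10607314644612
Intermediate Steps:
((-2169336 - (-1)*1583633) + c)*(2562664 + 790644) = ((-2169336 - (-1)*1583633) + 3748942)*(2562664 + 790644) = ((-2169336 - 1*(-1583633)) + 3748942)*3353308 = ((-2169336 + 1583633) + 3748942)*3353308 = (-585703 + 3748942)*3353308 = 3163239*3353308 = 10607314644612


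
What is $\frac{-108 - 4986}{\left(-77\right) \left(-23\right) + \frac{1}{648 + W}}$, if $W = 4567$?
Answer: $- \frac{13282605}{4617883} \approx -2.8763$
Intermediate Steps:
$\frac{-108 - 4986}{\left(-77\right) \left(-23\right) + \frac{1}{648 + W}} = \frac{-108 - 4986}{\left(-77\right) \left(-23\right) + \frac{1}{648 + 4567}} = - \frac{5094}{1771 + \frac{1}{5215}} = - \frac{5094}{\frac{9235766}{5215}} = \left(-5094\right) \frac{5215}{9235766} = - \frac{13282605}{4617883}$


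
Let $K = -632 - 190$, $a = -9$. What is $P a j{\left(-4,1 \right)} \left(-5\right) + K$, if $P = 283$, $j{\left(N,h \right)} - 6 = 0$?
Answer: $75588$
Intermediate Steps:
$j{\left(N,h \right)} = 6$ ($j{\left(N,h \right)} = 6 + 0 = 6$)
$K = -822$ ($K = -632 - 190 = -822$)
$P a j{\left(-4,1 \right)} \left(-5\right) + K = 283 \left(-9\right) 6 \left(-5\right) - 822 = 283 \left(\left(-54\right) \left(-5\right)\right) - 822 = 283 \cdot 270 - 822 = 76410 - 822 = 75588$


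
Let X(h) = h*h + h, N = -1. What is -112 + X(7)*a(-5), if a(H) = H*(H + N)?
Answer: 1568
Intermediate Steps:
X(h) = h + h² (X(h) = h² + h = h + h²)
a(H) = H*(-1 + H) (a(H) = H*(H - 1) = H*(-1 + H))
-112 + X(7)*a(-5) = -112 + (7*(1 + 7))*(-5*(-1 - 5)) = -112 + (7*8)*(-5*(-6)) = -112 + 56*30 = -112 + 1680 = 1568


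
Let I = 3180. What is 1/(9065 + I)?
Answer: 1/12245 ≈ 8.1666e-5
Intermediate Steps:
1/(9065 + I) = 1/(9065 + 3180) = 1/12245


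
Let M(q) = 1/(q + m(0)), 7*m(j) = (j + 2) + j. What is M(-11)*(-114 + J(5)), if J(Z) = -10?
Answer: 868/75 ≈ 11.573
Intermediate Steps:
m(j) = 2/7 + 2*j/7 (m(j) = ((j + 2) + j)/7 = ((2 + j) + j)/7 = (2 + 2*j)/7 = 2/7 + 2*j/7)
M(q) = 1/(2/7 + q) (M(q) = 1/(q + (2/7 + (2/7)*0)) = 1/(q + (2/7 + 0)) = 1/(q + 2/7) = 1/(2/7 + q))
M(-11)*(-114 + J(5)) = (7/(2 + 7*(-11)))*(-114 - 10) = (7/(2 - 77))*(-124) = (7/(-75))*(-124) = (7*(-1/75))*(-124) = -7/75*(-124) = 868/75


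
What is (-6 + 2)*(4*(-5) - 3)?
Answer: 92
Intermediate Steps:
(-6 + 2)*(4*(-5) - 3) = -4*(-20 - 3) = -4*(-23) = 92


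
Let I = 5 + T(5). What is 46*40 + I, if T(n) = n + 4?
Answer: 1854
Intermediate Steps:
T(n) = 4 + n
I = 14 (I = 5 + (4 + 5) = 5 + 9 = 14)
46*40 + I = 46*40 + 14 = 1840 + 14 = 1854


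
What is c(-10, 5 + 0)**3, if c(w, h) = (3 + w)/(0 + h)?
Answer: -343/125 ≈ -2.7440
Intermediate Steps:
c(w, h) = (3 + w)/h
c(-10, 5 + 0)**3 = ((3 - 10)/(5 + 0))**3 = (-7/5)**3 = -343/125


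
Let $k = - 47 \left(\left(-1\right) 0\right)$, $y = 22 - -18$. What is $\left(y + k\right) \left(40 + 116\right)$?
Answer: $6240$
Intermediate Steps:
$y = 40$ ($y = 22 + 18 = 40$)
$k = 0$ ($k = \left(-47\right) 0 = 0$)
$\left(y + k\right) \left(40 + 116\right) = \left(40 + 0\right) \left(40 + 116\right) = 40 \cdot 156 = 6240$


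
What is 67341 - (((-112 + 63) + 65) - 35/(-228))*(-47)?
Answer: 15526849/228 ≈ 68100.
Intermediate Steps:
67341 - (((-112 + 63) + 65) - 35/(-228))*(-47) = 67341 - ((-49 + 65) - 35*(-1/228))*(-47) = 67341 - (16 + 35/228)*(-47) = 67341 - 3683*(-47)/228 = 67341 - 1*(-173101/228) = 67341 + 173101/228 = 15526849/228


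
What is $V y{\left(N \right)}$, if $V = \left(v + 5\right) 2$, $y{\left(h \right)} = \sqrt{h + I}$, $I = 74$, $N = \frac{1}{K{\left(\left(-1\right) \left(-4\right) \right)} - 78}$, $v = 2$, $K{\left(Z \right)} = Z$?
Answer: $\frac{35 \sqrt{16206}}{37} \approx 120.42$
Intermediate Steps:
$N = - \frac{1}{74}$ ($N = \frac{1}{\left(-1\right) \left(-4\right) - 78} = \frac{1}{4 - 78} = \frac{1}{-74} = - \frac{1}{74} \approx -0.013514$)
$y{\left(h \right)} = \sqrt{74 + h}$ ($y{\left(h \right)} = \sqrt{h + 74} = \sqrt{74 + h}$)
$V = 14$ ($V = \left(2 + 5\right) 2 = 7 \cdot 2 = 14$)
$V y{\left(N \right)} = 14 \sqrt{74 - \frac{1}{74}} = 14 \sqrt{\frac{5475}{74}} = 14 \frac{5 \sqrt{16206}}{74} = \frac{35 \sqrt{16206}}{37}$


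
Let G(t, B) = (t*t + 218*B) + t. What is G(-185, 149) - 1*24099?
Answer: 42423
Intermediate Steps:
G(t, B) = t + t**2 + 218*B (G(t, B) = (t**2 + 218*B) + t = t + t**2 + 218*B)
G(-185, 149) - 1*24099 = (-185 + (-185)**2 + 218*149) - 1*24099 = (-185 + 34225 + 32482) - 24099 = 66522 - 24099 = 42423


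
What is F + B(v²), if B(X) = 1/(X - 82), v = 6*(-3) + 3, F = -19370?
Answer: -2769909/143 ≈ -19370.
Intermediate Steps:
v = -15 (v = -18 + 3 = -15)
B(X) = 1/(-82 + X)
F + B(v²) = -19370 + 1/(-82 + (-15)²) = -19370 + 1/(-82 + 225) = -19370 + 1/143 = -2769909/143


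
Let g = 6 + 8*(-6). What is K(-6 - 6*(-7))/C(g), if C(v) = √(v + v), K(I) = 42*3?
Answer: -3*I*√21 ≈ -13.748*I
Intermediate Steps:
g = -42 (g = 6 - 48 = -42)
K(I) = 126
C(v) = √2*√v (C(v) = √(2*v) = √2*√v)
K(-6 - 6*(-7))/C(g) = 126/((√2*√(-42))) = 126/((√2*(I*√42))) = 126/((2*I*√21)) = 126*(-I*√21/42) = -3*I*√21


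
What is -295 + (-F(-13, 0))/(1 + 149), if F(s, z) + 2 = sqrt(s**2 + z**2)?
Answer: -44261/150 ≈ -295.07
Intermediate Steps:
F(s, z) = -2 + sqrt(s**2 + z**2)
-295 + (-F(-13, 0))/(1 + 149) = -295 + (-(-2 + sqrt((-13)**2 + 0**2)))/(1 + 149) = -295 - (-2 + sqrt(169 + 0))/150 = -295 - (-2 + sqrt(169))*(1/150) = -295 - (-2 + 13)*(1/150) = -295 - 1*11*(1/150) = -295 - 11*1/150 = -295 - 11/150 = -44261/150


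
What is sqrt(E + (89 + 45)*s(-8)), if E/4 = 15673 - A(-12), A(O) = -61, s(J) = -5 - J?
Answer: sqrt(63338) ≈ 251.67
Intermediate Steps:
E = 62936 (E = 4*(15673 - 1*(-61)) = 4*(15673 + 61) = 4*15734 = 62936)
sqrt(E + (89 + 45)*s(-8)) = sqrt(62936 + (89 + 45)*(-5 - 1*(-8))) = sqrt(62936 + 134*(-5 + 8)) = sqrt(62936 + 134*3) = sqrt(62936 + 402) = sqrt(63338)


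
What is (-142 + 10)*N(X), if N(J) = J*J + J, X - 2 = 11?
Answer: -24024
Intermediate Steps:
X = 13 (X = 2 + 11 = 13)
N(J) = J + J**2 (N(J) = J**2 + J = J + J**2)
(-142 + 10)*N(X) = (-142 + 10)*(13*(1 + 13)) = -1716*14 = -132*182 = -24024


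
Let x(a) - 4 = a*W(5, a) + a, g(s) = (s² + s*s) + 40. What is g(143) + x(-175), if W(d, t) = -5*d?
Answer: 45142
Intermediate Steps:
g(s) = 40 + 2*s² (g(s) = (s² + s²) + 40 = 2*s² + 40 = 40 + 2*s²)
x(a) = 4 - 24*a (x(a) = 4 + (a*(-5*5) + a) = 4 + (a*(-25) + a) = 4 + (-25*a + a) = 4 - 24*a)
g(143) + x(-175) = (40 + 2*143²) + (4 - 24*(-175)) = (40 + 2*20449) + (4 + 4200) = (40 + 40898) + 4204 = 40938 + 4204 = 45142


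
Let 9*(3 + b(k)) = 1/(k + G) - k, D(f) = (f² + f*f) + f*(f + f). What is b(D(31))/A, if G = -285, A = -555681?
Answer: 4592296/5933006037 ≈ 0.00077402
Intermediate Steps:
D(f) = 4*f² (D(f) = (f² + f²) + f*(2*f) = 2*f² + 2*f² = 4*f²)
b(k) = -3 - k/9 + 1/(9*(-285 + k)) (b(k) = -3 + (1/(k - 285) - k)/9 = -3 + (1/(-285 + k) - k)/9 = -3 + (-k/9 + 1/(9*(-285 + k))) = -3 - k/9 + 1/(9*(-285 + k)))
b(D(31))/A = ((7696 - (4*31²)² + 258*(4*31²))/(9*(-285 + 4*31²)))/(-555681) = ((7696 - (4*961)² + 258*(4*961))/(9*(-285 + 4*961)))*(-1/555681) = ((7696 - 1*3844² + 258*3844)/(9*(-285 + 3844)))*(-1/555681) = ((⅑)*(7696 - 1*14776336 + 991752)/3559)*(-1/555681) = ((⅑)*(1/3559)*(7696 - 14776336 + 991752))*(-1/555681) = ((⅑)*(1/3559)*(-13776888))*(-1/555681) = -4592296/10677*(-1/555681) = 4592296/5933006037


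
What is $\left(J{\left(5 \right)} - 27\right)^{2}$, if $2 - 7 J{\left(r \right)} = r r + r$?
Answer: $961$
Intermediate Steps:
$J{\left(r \right)} = \frac{2}{7} - \frac{r}{7} - \frac{r^{2}}{7}$ ($J{\left(r \right)} = \frac{2}{7} - \frac{r r + r}{7} = \frac{2}{7} - \frac{r^{2} + r}{7} = \frac{2}{7} - \frac{r + r^{2}}{7} = \frac{2}{7} - \left(\frac{r}{7} + \frac{r^{2}}{7}\right) = \frac{2}{7} - \frac{r}{7} - \frac{r^{2}}{7}$)
$\left(J{\left(5 \right)} - 27\right)^{2} = \left(\left(\frac{2}{7} - \frac{5}{7} - \frac{5^{2}}{7}\right) - 27\right)^{2} = \left(\left(\frac{2}{7} - \frac{5}{7} - \frac{25}{7}\right) - 27\right)^{2} = \left(-4 - 27\right)^{2} = \left(-31\right)^{2} = 961$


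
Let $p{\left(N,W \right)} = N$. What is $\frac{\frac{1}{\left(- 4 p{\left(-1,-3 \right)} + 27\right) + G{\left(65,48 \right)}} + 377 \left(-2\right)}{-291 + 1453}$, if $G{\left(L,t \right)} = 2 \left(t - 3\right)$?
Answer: $- \frac{91233}{140602} \approx -0.64887$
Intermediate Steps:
$G{\left(L,t \right)} = -6 + 2 t$ ($G{\left(L,t \right)} = 2 \left(-3 + t\right) = -6 + 2 t$)
$\frac{\frac{1}{\left(- 4 p{\left(-1,-3 \right)} + 27\right) + G{\left(65,48 \right)}} + 377 \left(-2\right)}{-291 + 1453} = \frac{\frac{1}{\left(\left(-4\right) \left(-1\right) + 27\right) + \left(-6 + 2 \cdot 48\right)} + 377 \left(-2\right)}{-291 + 1453} = \frac{\frac{1}{\left(4 + 27\right) + \left(-6 + 96\right)} - 754}{1162} = \left(\frac{1}{31 + 90} - 754\right) \frac{1}{1162} = \left(\frac{1}{121} - 754\right) \frac{1}{1162} = \left(- \frac{91233}{121}\right) \frac{1}{1162} = - \frac{91233}{140602}$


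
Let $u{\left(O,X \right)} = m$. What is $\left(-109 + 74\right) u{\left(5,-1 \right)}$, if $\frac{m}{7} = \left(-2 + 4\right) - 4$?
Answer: $490$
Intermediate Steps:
$m = -14$ ($m = 7 \left(\left(-2 + 4\right) - 4\right) = 7 \left(2 - 4\right) = 7 \left(-2\right) = -14$)
$u{\left(O,X \right)} = -14$
$\left(-109 + 74\right) u{\left(5,-1 \right)} = \left(-109 + 74\right) \left(-14\right) = \left(-35\right) \left(-14\right) = 490$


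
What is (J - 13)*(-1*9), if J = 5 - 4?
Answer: 108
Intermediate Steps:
J = 1
(J - 13)*(-1*9) = (1 - 13)*(-1*9) = -12*(-9) = 108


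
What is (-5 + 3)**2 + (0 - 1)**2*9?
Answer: 13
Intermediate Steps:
(-5 + 3)**2 + (0 - 1)**2*9 = (-2)**2 + (-1)**2*9 = 4 + 1*9 = 4 + 9 = 13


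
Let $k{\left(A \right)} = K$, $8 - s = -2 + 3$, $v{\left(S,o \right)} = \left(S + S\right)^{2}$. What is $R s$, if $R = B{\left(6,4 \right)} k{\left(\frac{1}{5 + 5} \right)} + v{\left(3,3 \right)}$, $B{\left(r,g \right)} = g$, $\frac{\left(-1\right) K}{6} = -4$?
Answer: $924$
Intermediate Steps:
$K = 24$ ($K = \left(-6\right) \left(-4\right) = 24$)
$v{\left(S,o \right)} = 4 S^{2}$ ($v{\left(S,o \right)} = \left(2 S\right)^{2} = 4 S^{2}$)
$s = 7$ ($s = 8 - \left(-2 + 3\right) = 8 - 1 = 7$)
$k{\left(A \right)} = 24$
$R = 132$ ($R = 4 \cdot 24 + 4 \cdot 3^{2} = 96 + 4 \cdot 9 = 96 + 36 = 132$)
$R s = 132 \cdot 7 = 924$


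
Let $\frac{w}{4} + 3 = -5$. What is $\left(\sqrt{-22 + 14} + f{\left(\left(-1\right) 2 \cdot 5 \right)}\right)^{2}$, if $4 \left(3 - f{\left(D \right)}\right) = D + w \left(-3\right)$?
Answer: $\frac{1337}{4} - 74 i \sqrt{2} \approx 334.25 - 104.65 i$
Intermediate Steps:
$w = -32$ ($w = -12 + 4 \left(-5\right) = -12 - 20 = -32$)
$f{\left(D \right)} = -21 - \frac{D}{4}$ ($f{\left(D \right)} = 3 - \frac{D - -96}{4} = 3 - \frac{D + 96}{4} = 3 - \frac{96 + D}{4} = 3 - \left(24 + \frac{D}{4}\right) = -21 - \frac{D}{4}$)
$\left(\sqrt{-22 + 14} + f{\left(\left(-1\right) 2 \cdot 5 \right)}\right)^{2} = \left(\sqrt{-22 + 14} - \left(21 + \frac{\left(-1\right) 2 \cdot 5}{4}\right)\right)^{2} = \left(\sqrt{-8} - \left(21 + \frac{\left(-2\right) 5}{4}\right)\right)^{2} = \left(2 i \sqrt{2} - \frac{37}{2}\right)^{2} = \left(- \frac{37}{2} + 2 i \sqrt{2}\right)^{2}$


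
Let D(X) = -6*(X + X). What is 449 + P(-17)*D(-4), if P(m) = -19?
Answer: -463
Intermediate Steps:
D(X) = -12*X
449 + P(-17)*D(-4) = 449 - (-228)*(-4) = 449 - 19*48 = 449 - 912 = -463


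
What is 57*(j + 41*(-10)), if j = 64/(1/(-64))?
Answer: -256842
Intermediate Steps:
j = -4096 (j = 64/(-1/64) = 64*(-64) = -4096)
57*(j + 41*(-10)) = 57*(-4096 + 41*(-10)) = 57*(-4096 - 410) = 57*(-4506) = -256842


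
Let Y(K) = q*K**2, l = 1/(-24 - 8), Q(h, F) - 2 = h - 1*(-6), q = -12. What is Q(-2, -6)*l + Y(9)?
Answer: -15555/16 ≈ -972.19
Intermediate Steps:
Q(h, F) = 8 + h (Q(h, F) = 2 + (h - 1*(-6)) = 2 + (h + 6) = 2 + (6 + h) = 8 + h)
l = -1/32 (l = 1/(-32) = -1/32 ≈ -0.031250)
Y(K) = -12*K**2
Q(-2, -6)*l + Y(9) = (8 - 2)*(-1/32) - 12*9**2 = 6*(-1/32) - 12*81 = -3/16 - 972 = -15555/16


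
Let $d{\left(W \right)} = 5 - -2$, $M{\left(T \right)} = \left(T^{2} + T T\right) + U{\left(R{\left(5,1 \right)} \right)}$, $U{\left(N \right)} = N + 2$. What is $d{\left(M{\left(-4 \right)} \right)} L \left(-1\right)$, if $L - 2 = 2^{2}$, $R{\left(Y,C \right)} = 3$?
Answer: $-42$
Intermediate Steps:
$U{\left(N \right)} = 2 + N$
$M{\left(T \right)} = 5 + 2 T^{2}$ ($M{\left(T \right)} = \left(T^{2} + T T\right) + \left(2 + 3\right) = \left(T^{2} + T^{2}\right) + 5 = 2 T^{2} + 5 = 5 + 2 T^{2}$)
$d{\left(W \right)} = 7$ ($d{\left(W \right)} = 5 + 2 = 7$)
$L = 6$ ($L = 2 + 2^{2} = 2 + 4 = 6$)
$d{\left(M{\left(-4 \right)} \right)} L \left(-1\right) = 7 \cdot 6 \left(-1\right) = 42 \left(-1\right) = -42$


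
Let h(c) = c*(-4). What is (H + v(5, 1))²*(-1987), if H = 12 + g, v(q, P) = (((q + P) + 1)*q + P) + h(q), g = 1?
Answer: -1671067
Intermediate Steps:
h(c) = -4*c
v(q, P) = P - 4*q + q*(1 + P + q) (v(q, P) = (((q + P) + 1)*q + P) - 4*q = (((P + q) + 1)*q + P) - 4*q = ((1 + P + q)*q + P) - 4*q = (q*(1 + P + q) + P) - 4*q = (P + q*(1 + P + q)) - 4*q = P - 4*q + q*(1 + P + q))
H = 13 (H = 12 + 1 = 13)
(H + v(5, 1))²*(-1987) = (13 + (1 + 5² - 3*5 + 1*5))²*(-1987) = (13 + (1 + 25 - 15 + 5))²*(-1987) = (13 + 16)²*(-1987) = 29²*(-1987) = 841*(-1987) = -1671067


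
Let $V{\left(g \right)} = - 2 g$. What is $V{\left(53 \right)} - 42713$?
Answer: $-42819$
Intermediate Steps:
$V{\left(53 \right)} - 42713 = \left(-2\right) 53 - 42713 = -106 - 42713 = -42819$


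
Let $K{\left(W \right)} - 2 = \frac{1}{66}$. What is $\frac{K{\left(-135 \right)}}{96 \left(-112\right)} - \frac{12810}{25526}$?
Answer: $- \frac{649555777}{1293861888} \approx -0.50203$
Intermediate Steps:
$K{\left(W \right)} = \frac{133}{66}$ ($K{\left(W \right)} = 2 + \frac{1}{66} = \frac{133}{66}$)
$\frac{K{\left(-135 \right)}}{96 \left(-112\right)} - \frac{12810}{25526} = \frac{133}{66 \cdot 96 \left(-112\right)} - \frac{12810}{25526} = \frac{133}{66 \left(-10752\right)} - \frac{6405}{12763} = \frac{133}{66} \left(- \frac{1}{10752}\right) - \frac{6405}{12763} = - \frac{19}{101376} - \frac{6405}{12763} = - \frac{649555777}{1293861888}$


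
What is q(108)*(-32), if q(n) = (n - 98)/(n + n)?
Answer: -40/27 ≈ -1.4815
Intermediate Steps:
q(n) = (-98 + n)/(2*n) (q(n) = (-98 + n)/((2*n)) = (-98 + n)*(1/(2*n)) = (-98 + n)/(2*n))
q(108)*(-32) = ((½)*(-98 + 108)/108)*(-32) = ((½)*(1/108)*10)*(-32) = (5/108)*(-32) = -40/27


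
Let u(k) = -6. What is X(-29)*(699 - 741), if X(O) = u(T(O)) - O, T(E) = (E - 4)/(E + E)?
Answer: -966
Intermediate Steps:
T(E) = (-4 + E)/(2*E) (T(E) = (-4 + E)/((2*E)) = (-4 + E)*(1/(2*E)) = (-4 + E)/(2*E))
X(O) = -6 - O
X(-29)*(699 - 741) = (-6 - 1*(-29))*(699 - 741) = (-6 + 29)*(-42) = 23*(-42) = -966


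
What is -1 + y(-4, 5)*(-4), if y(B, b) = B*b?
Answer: 79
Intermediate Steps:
-1 + y(-4, 5)*(-4) = -1 - 4*5*(-4) = -1 - 20*(-4) = -1 + 80 = 79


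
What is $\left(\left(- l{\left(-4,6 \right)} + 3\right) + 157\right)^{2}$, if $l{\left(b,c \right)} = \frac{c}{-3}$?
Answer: $26244$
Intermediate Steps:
$l{\left(b,c \right)} = - \frac{c}{3}$ ($l{\left(b,c \right)} = c \left(- \frac{1}{3}\right) = - \frac{c}{3}$)
$\left(\left(- l{\left(-4,6 \right)} + 3\right) + 157\right)^{2} = \left(\left(- \frac{\left(-1\right) 6}{3} + 3\right) + 157\right)^{2} = \left(\left(\left(-1\right) \left(-2\right) + 3\right) + 157\right)^{2} = \left(\left(2 + 3\right) + 157\right)^{2} = \left(5 + 157\right)^{2} = 162^{2} = 26244$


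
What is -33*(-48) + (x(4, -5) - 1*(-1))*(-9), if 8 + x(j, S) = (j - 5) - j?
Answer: 1692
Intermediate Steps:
x(j, S) = -13 (x(j, S) = -8 + ((j - 5) - j) = -8 + ((-5 + j) - j) = -8 - 5 = -13)
-33*(-48) + (x(4, -5) - 1*(-1))*(-9) = -33*(-48) + (-13 - 1*(-1))*(-9) = 1584 + (-13 + 1)*(-9) = 1584 - 12*(-9) = 1584 + 108 = 1692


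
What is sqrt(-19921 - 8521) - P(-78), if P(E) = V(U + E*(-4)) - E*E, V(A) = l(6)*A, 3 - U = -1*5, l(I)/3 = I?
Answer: 324 + I*sqrt(28442) ≈ 324.0 + 168.65*I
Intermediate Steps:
l(I) = 3*I
U = 8 (U = 3 - (-1)*5 = 3 - 1*(-5) = 3 + 5 = 8)
V(A) = 18*A (V(A) = (3*6)*A = 18*A)
P(E) = 144 - E**2 - 72*E (P(E) = 18*(8 + E*(-4)) - E*E = 18*(8 - 4*E) - E**2 = (144 - 72*E) - E**2 = 144 - E**2 - 72*E)
sqrt(-19921 - 8521) - P(-78) = sqrt(-19921 - 8521) - (144 - 1*(-78)**2 - 72*(-78)) = sqrt(-28442) - (144 - 1*6084 + 5616) = I*sqrt(28442) - (144 - 6084 + 5616) = I*sqrt(28442) - 1*(-324) = I*sqrt(28442) + 324 = 324 + I*sqrt(28442)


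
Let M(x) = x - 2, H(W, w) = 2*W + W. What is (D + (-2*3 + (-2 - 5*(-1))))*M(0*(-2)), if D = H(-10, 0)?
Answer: 66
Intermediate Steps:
H(W, w) = 3*W
D = -30 (D = 3*(-10) = -30)
M(x) = -2 + x
(D + (-2*3 + (-2 - 5*(-1))))*M(0*(-2)) = (-30 + (-2*3 + (-2 - 5*(-1))))*(-2 + 0*(-2)) = (-30 + (-6 + (-2 + 5)))*(-2 + 0) = (-30 + (-6 + 3))*(-2) = (-30 - 3)*(-2) = -33*(-2) = 66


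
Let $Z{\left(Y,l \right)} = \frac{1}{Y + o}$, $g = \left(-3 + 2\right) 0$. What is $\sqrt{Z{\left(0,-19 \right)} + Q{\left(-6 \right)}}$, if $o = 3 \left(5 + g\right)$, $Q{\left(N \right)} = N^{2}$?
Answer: $\frac{\sqrt{8115}}{15} \approx 6.0056$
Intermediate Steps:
$g = 0$ ($g = \left(-1\right) 0 = 0$)
$o = 15$ ($o = 3 \left(5 + 0\right) = 3 \cdot 5 = 15$)
$Z{\left(Y,l \right)} = \frac{1}{15 + Y}$ ($Z{\left(Y,l \right)} = \frac{1}{Y + 15} = \frac{1}{15 + Y}$)
$\sqrt{Z{\left(0,-19 \right)} + Q{\left(-6 \right)}} = \sqrt{\frac{1}{15 + 0} + \left(-6\right)^{2}} = \sqrt{\frac{1}{15} + 36} = \sqrt{\frac{541}{15}} = \frac{\sqrt{8115}}{15}$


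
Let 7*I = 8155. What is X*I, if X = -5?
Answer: -5825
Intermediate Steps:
I = 1165 (I = (1/7)*8155 = 1165)
X*I = -5*1165 = -5825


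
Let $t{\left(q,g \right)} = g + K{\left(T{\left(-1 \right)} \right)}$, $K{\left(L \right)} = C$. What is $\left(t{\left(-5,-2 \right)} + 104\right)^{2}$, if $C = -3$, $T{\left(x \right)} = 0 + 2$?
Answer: $9801$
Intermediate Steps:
$T{\left(x \right)} = 2$
$K{\left(L \right)} = -3$
$t{\left(q,g \right)} = -3 + g$ ($t{\left(q,g \right)} = g - 3 = -3 + g$)
$\left(t{\left(-5,-2 \right)} + 104\right)^{2} = \left(\left(-3 - 2\right) + 104\right)^{2} = \left(-5 + 104\right)^{2} = 99^{2} = 9801$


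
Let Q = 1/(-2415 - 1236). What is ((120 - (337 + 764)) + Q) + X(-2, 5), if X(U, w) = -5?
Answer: -3599887/3651 ≈ -986.00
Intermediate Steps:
Q = -1/3651 (Q = 1/(-3651) = -1/3651 ≈ -0.00027390)
((120 - (337 + 764)) + Q) + X(-2, 5) = ((120 - (337 + 764)) - 1/3651) - 5 = ((120 - 1*1101) - 1/3651) - 5 = ((120 - 1101) - 1/3651) - 5 = (-981 - 1/3651) - 5 = -3581632/3651 - 5 = -3599887/3651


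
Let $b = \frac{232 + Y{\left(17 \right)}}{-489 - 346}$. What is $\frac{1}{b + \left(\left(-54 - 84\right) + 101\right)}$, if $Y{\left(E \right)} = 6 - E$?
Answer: $- \frac{835}{31116} \approx -0.026835$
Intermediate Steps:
$b = - \frac{221}{835}$ ($b = \frac{232 + \left(6 - 17\right)}{-489 - 346} = \frac{232 + \left(6 - 17\right)}{-835} = \left(232 - 11\right) \left(- \frac{1}{835}\right) = 221 \left(- \frac{1}{835}\right) = - \frac{221}{835} \approx -0.26467$)
$\frac{1}{b + \left(\left(-54 - 84\right) + 101\right)} = \frac{1}{- \frac{221}{835} + \left(\left(-54 - 84\right) + 101\right)} = \frac{1}{- \frac{221}{835} + \left(-138 + 101\right)} = \frac{1}{- \frac{221}{835} - 37} = \frac{1}{- \frac{31116}{835}} = - \frac{835}{31116}$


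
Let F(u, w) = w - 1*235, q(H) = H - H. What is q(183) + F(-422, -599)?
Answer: -834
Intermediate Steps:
q(H) = 0
F(u, w) = -235 + w (F(u, w) = w - 235 = -235 + w)
q(183) + F(-422, -599) = 0 + (-235 - 599) = 0 - 834 = -834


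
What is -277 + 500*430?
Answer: 214723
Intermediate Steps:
-277 + 500*430 = -277 + 215000 = 214723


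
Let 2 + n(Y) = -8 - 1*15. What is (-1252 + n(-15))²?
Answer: 1630729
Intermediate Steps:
n(Y) = -25 (n(Y) = -2 + (-8 - 1*15) = -2 + (-8 - 15) = -2 - 23 = -25)
(-1252 + n(-15))² = (-1252 - 25)² = (-1277)² = 1630729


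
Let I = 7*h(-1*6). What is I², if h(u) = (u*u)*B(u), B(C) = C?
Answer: 2286144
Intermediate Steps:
h(u) = u³ (h(u) = (u*u)*u = u²*u = u³)
I = -1512 (I = 7*(-1*6)³ = 7*(-6)³ = 7*(-216) = -1512)
I² = (-1512)² = 2286144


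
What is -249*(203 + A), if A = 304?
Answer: -126243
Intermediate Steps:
-249*(203 + A) = -249*(203 + 304) = -249*507 = -126243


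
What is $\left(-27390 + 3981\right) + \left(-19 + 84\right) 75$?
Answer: $-18534$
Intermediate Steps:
$\left(-27390 + 3981\right) + \left(-19 + 84\right) 75 = -23409 + 65 \cdot 75 = -23409 + 4875 = -18534$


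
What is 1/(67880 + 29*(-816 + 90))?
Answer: 1/46826 ≈ 2.1356e-5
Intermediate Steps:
1/(67880 + 29*(-816 + 90)) = 1/(67880 + 29*(-726)) = 1/(67880 - 21054) = 1/46826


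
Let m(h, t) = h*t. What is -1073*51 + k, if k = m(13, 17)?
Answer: -54502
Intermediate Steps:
k = 221 (k = 13*17 = 221)
-1073*51 + k = -1073*51 + 221 = -54723 + 221 = -54502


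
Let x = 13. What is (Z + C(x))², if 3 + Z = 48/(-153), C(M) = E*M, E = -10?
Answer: 46226401/2601 ≈ 17773.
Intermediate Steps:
C(M) = -10*M
Z = -169/51 (Z = -3 + 48/(-153) = -3 + 48*(-1/153) = -3 - 16/51 = -169/51 ≈ -3.3137)
(Z + C(x))² = (-169/51 - 10*13)² = (-169/51 - 130)² = (-6799/51)² = 46226401/2601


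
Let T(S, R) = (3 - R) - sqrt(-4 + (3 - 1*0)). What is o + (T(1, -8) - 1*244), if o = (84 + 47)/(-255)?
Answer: -59546/255 - I ≈ -233.51 - 1.0*I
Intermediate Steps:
o = -131/255 (o = 131*(-1/255) = -131/255 ≈ -0.51373)
T(S, R) = 3 - I - R (T(S, R) = (3 - R) - sqrt(-4 + (3 + 0)) = (3 - R) - sqrt(-4 + 3) = (3 - R) - sqrt(-1) = (3 - R) - I = 3 - I - R)
o + (T(1, -8) - 1*244) = -131/255 + ((3 - I - 1*(-8)) - 1*244) = -131/255 + ((3 - I + 8) - 244) = -131/255 + ((11 - I) - 244) = -131/255 + (-233 - I) = -59546/255 - I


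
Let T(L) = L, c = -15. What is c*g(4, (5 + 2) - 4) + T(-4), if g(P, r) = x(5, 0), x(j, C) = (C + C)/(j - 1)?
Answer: -4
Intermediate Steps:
x(j, C) = 2*C/(-1 + j) (x(j, C) = (2*C)/(-1 + j) = 2*C/(-1 + j))
g(P, r) = 0 (g(P, r) = 2*0/(-1 + 5) = 2*0/4 = 2*0*(¼) = 0)
c*g(4, (5 + 2) - 4) + T(-4) = -15*0 - 4 = 0 - 4 = -4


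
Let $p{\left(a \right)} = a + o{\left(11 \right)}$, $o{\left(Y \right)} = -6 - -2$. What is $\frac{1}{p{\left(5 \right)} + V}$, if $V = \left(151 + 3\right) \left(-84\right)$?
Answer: $- \frac{1}{12935} \approx -7.731 \cdot 10^{-5}$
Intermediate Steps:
$o{\left(Y \right)} = -4$ ($o{\left(Y \right)} = -6 + 2 = -4$)
$p{\left(a \right)} = -4 + a$ ($p{\left(a \right)} = a - 4 = -4 + a$)
$V = -12936$ ($V = 154 \left(-84\right) = -12936$)
$\frac{1}{p{\left(5 \right)} + V} = \frac{1}{\left(-4 + 5\right) - 12936} = \frac{1}{1 - 12936} = \frac{1}{-12935} = - \frac{1}{12935}$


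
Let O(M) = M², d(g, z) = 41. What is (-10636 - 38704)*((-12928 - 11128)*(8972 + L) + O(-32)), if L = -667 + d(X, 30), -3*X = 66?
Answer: 9906009167680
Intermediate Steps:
X = -22 (X = -⅓*66 = -22)
L = -626 (L = -667 + 41 = -626)
(-10636 - 38704)*((-12928 - 11128)*(8972 + L) + O(-32)) = (-10636 - 38704)*((-12928 - 11128)*(8972 - 626) + (-32)²) = -49340*(-24056*8346 + 1024) = -49340*(-200771376 + 1024) = -49340*(-200770352) = 9906009167680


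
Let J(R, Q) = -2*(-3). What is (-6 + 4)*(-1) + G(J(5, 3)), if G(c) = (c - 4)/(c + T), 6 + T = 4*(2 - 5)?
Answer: 11/6 ≈ 1.8333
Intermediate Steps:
T = -18 (T = -6 + 4*(2 - 5) = -6 + 4*(-3) = -6 - 12 = -18)
J(R, Q) = 6
G(c) = (-4 + c)/(-18 + c) (G(c) = (c - 4)/(c - 18) = (-4 + c)/(-18 + c))
(-6 + 4)*(-1) + G(J(5, 3)) = (-6 + 4)*(-1) + (-4 + 6)/(-18 + 6) = -2*(-1) + 2/(-12) = 2 - 1/12*2 = 2 - 1/6 = 11/6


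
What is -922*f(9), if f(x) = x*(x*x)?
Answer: -672138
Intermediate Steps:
f(x) = x³ (f(x) = x*x² = x³)
-922*f(9) = -922*9³ = -922*729 = -672138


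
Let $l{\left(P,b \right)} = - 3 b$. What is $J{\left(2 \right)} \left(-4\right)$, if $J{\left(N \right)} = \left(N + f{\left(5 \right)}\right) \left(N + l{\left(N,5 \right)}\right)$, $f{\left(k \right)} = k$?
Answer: $364$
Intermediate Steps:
$J{\left(N \right)} = \left(-15 + N\right) \left(5 + N\right)$ ($J{\left(N \right)} = \left(N + 5\right) \left(N - 15\right) = \left(5 + N\right) \left(N - 15\right) = \left(5 + N\right) \left(-15 + N\right) = \left(-15 + N\right) \left(5 + N\right)$)
$J{\left(2 \right)} \left(-4\right) = \left(-75 + 2^{2} - 20\right) \left(-4\right) = \left(-75 + 4 - 20\right) \left(-4\right) = \left(-91\right) \left(-4\right) = 364$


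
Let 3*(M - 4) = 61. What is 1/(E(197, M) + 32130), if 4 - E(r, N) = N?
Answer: 3/96329 ≈ 3.1143e-5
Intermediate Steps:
M = 73/3 (M = 4 + (1/3)*61 = 4 + 61/3 = 73/3 ≈ 24.333)
E(r, N) = 4 - N
1/(E(197, M) + 32130) = 1/((4 - 1*73/3) + 32130) = 1/((4 - 73/3) + 32130) = 1/(-61/3 + 32130) = 1/(96329/3) = 3/96329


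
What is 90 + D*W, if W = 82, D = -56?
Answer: -4502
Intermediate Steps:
90 + D*W = 90 - 56*82 = 90 - 4592 = -4502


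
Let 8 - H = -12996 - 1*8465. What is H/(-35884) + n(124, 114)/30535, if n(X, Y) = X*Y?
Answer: -4783861/35345740 ≈ -0.13534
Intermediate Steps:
H = 21469 (H = 8 - (-12996 - 1*8465) = 8 - (-12996 - 8465) = 8 - 1*(-21461) = 8 + 21461 = 21469)
H/(-35884) + n(124, 114)/30535 = 21469/(-35884) + (124*114)/30535 = 21469*(-1/35884) + 14136*(1/30535) = -21469/35884 + 456/985 = -4783861/35345740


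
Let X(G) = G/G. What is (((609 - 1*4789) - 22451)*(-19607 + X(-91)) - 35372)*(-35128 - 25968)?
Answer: -31897733687344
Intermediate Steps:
X(G) = 1
(((609 - 1*4789) - 22451)*(-19607 + X(-91)) - 35372)*(-35128 - 25968) = (((609 - 1*4789) - 22451)*(-19607 + 1) - 35372)*(-35128 - 25968) = (((609 - 4789) - 22451)*(-19606) - 35372)*(-61096) = ((-4180 - 22451)*(-19606) - 35372)*(-61096) = (-26631*(-19606) - 35372)*(-61096) = (522127386 - 35372)*(-61096) = 522092014*(-61096) = -31897733687344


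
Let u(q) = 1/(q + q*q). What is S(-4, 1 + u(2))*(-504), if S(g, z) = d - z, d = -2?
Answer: 1596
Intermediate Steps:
u(q) = 1/(q + q**2)
S(g, z) = -2 - z
S(-4, 1 + u(2))*(-504) = (-2 - (1 + 1/(2*(1 + 2))))*(-504) = (-2 - (1 + (1/2)/3))*(-504) = (-2 - (1 + (1/2)*(1/3)))*(-504) = (-2 - (1 + 1/6))*(-504) = (-2 - 1*7/6)*(-504) = (-2 - 7/6)*(-504) = -19/6*(-504) = 1596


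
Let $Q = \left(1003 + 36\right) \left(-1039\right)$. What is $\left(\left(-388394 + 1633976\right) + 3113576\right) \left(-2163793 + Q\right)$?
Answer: $-14138118169612$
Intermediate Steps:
$Q = -1079521$ ($Q = 1039 \left(-1039\right) = -1079521$)
$\left(\left(-388394 + 1633976\right) + 3113576\right) \left(-2163793 + Q\right) = \left(\left(-388394 + 1633976\right) + 3113576\right) \left(-2163793 - 1079521\right) = \left(1245582 + 3113576\right) \left(-3243314\right) = 4359158 \left(-3243314\right) = -14138118169612$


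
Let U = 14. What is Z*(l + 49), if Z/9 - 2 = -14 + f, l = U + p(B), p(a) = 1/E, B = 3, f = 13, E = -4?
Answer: 2259/4 ≈ 564.75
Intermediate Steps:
p(a) = -¼ (p(a) = 1/(-4) = -¼)
l = 55/4 (l = 14 - ¼ = 55/4 ≈ 13.750)
Z = 9 (Z = 18 + 9*(-14 + 13) = 18 + 9*(-1) = 18 - 9 = 9)
Z*(l + 49) = 9*(55/4 + 49) = 9*(251/4) = 2259/4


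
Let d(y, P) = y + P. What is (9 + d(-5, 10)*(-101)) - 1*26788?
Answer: -27284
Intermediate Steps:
d(y, P) = P + y
(9 + d(-5, 10)*(-101)) - 1*26788 = (9 + (10 - 5)*(-101)) - 1*26788 = (9 + 5*(-101)) - 26788 = (9 - 505) - 26788 = -496 - 26788 = -27284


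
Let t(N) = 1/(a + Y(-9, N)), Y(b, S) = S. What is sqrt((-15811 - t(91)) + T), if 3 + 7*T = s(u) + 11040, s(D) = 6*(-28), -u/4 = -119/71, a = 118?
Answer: I*sqrt(30518002977)/1463 ≈ 119.41*I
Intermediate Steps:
u = 476/71 (u = -(-476)/71 = -4*(-119/71) = 476/71 ≈ 6.7042)
s(D) = -168
t(N) = 1/(118 + N)
T = 10869/7 (T = -3/7 + (-168 + 11040)/7 = -3/7 + (1/7)*10872 = -3/7 + 10872/7 = 10869/7 ≈ 1552.7)
sqrt((-15811 - t(91)) + T) = sqrt((-15811 - 1/(118 + 91)) + 10869/7) = sqrt((-15811 - 1/209) + 10869/7) = sqrt(-3304500/209 + 10869/7) = sqrt(-20859879/1463) = I*sqrt(30518002977)/1463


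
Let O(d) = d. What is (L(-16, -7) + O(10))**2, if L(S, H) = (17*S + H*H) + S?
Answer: 52441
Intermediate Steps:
L(S, H) = H**2 + 18*S (L(S, H) = (17*S + H**2) + S = (H**2 + 17*S) + S = H**2 + 18*S)
(L(-16, -7) + O(10))**2 = (((-7)**2 + 18*(-16)) + 10)**2 = ((49 - 288) + 10)**2 = (-239 + 10)**2 = (-229)**2 = 52441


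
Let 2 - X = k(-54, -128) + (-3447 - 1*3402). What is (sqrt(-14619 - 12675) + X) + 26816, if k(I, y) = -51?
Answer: 33718 + I*sqrt(27294) ≈ 33718.0 + 165.21*I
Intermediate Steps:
X = 6902 (X = 2 - (-51 + (-3447 - 1*3402)) = 2 - (-51 + (-3447 - 3402)) = 2 - (-51 - 6849) = 2 - 1*(-6900) = 2 + 6900 = 6902)
(sqrt(-14619 - 12675) + X) + 26816 = (sqrt(-14619 - 12675) + 6902) + 26816 = (sqrt(-27294) + 6902) + 26816 = (I*sqrt(27294) + 6902) + 26816 = (6902 + I*sqrt(27294)) + 26816 = 33718 + I*sqrt(27294)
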